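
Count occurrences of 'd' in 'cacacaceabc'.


Scanning 'cacacaceabc' for 'd':
  No matches found.
Total occurrences of 'd': 0

0


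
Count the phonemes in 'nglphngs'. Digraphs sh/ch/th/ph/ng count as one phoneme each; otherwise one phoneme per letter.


Parsing 'nglphngs' greedily, digraphs first:
  'ng' -> digraph (1 consonant phoneme) (phonemes so far: 1)
  'l' -> consonant phoneme (phonemes so far: 2)
  'ph' -> digraph (1 consonant phoneme) (phonemes so far: 3)
  'ng' -> digraph (1 consonant phoneme) (phonemes so far: 4)
  's' -> consonant phoneme (phonemes so far: 5)
Total phonemes: 5

5


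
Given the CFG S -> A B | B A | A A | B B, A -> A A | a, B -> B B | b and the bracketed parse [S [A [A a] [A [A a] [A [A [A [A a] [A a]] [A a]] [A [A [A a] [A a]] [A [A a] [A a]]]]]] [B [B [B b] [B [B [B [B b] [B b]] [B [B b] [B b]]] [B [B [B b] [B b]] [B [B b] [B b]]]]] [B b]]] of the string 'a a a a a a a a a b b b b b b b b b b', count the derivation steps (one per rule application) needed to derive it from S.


Every bracketed nonterminal node [X ...] in the tree is produced by exactly one rule application.
Reading the tree off as a leftmost derivation:
  Step 1: S  =>  A B   (applied S -> A B)
  Step 2: A B  =>  A A B   (applied A -> A A)
  Step 3: A A B  =>  a A B   (applied A -> a)
  Step 4: a A B  =>  a A A B   (applied A -> A A)
  Step 5: a A A B  =>  a a A B   (applied A -> a)
  Step 6: a a A B  =>  a a A A B   (applied A -> A A)
  Step 7: a a A A B  =>  a a A A A B   (applied A -> A A)
  Step 8: a a A A A B  =>  a a A A A A B   (applied A -> A A)
  Step 9: a a A A A A B  =>  a a a A A A B   (applied A -> a)
  Step 10: a a a A A A B  =>  a a a a A A B   (applied A -> a)
  Step 11: a a a a A A B  =>  a a a a a A B   (applied A -> a)
  Step 12: a a a a a A B  =>  a a a a a A A B   (applied A -> A A)
  Step 13: a a a a a A A B  =>  a a a a a A A A B   (applied A -> A A)
  Step 14: a a a a a A A A B  =>  a a a a a a A A B   (applied A -> a)
  Step 15: a a a a a a A A B  =>  a a a a a a a A B   (applied A -> a)
  Step 16: a a a a a a a A B  =>  a a a a a a a A A B   (applied A -> A A)
  Step 17: a a a a a a a A A B  =>  a a a a a a a a A B   (applied A -> a)
  Step 18: a a a a a a a a A B  =>  a a a a a a a a a B   (applied A -> a)
  Step 19: a a a a a a a a a B  =>  a a a a a a a a a B B   (applied B -> B B)
  Step 20: a a a a a a a a a B B  =>  a a a a a a a a a B B B   (applied B -> B B)
  Step 21: a a a a a a a a a B B B  =>  a a a a a a a a a b B B   (applied B -> b)
  Step 22: a a a a a a a a a b B B  =>  a a a a a a a a a b B B B   (applied B -> B B)
  Step 23: a a a a a a a a a b B B B  =>  a a a a a a a a a b B B B B   (applied B -> B B)
  Step 24: a a a a a a a a a b B B B B  =>  a a a a a a a a a b B B B B B   (applied B -> B B)
  Step 25: a a a a a a a a a b B B B B B  =>  a a a a a a a a a b b B B B B   (applied B -> b)
  Step 26: a a a a a a a a a b b B B B B  =>  a a a a a a a a a b b b B B B   (applied B -> b)
  Step 27: a a a a a a a a a b b b B B B  =>  a a a a a a a a a b b b B B B B   (applied B -> B B)
  Step 28: a a a a a a a a a b b b B B B B  =>  a a a a a a a a a b b b b B B B   (applied B -> b)
  Step 29: a a a a a a a a a b b b b B B B  =>  a a a a a a a a a b b b b b B B   (applied B -> b)
  Step 30: a a a a a a a a a b b b b b B B  =>  a a a a a a a a a b b b b b B B B   (applied B -> B B)
  Step 31: a a a a a a a a a b b b b b B B B  =>  a a a a a a a a a b b b b b B B B B   (applied B -> B B)
  Step 32: a a a a a a a a a b b b b b B B B B  =>  a a a a a a a a a b b b b b b B B B   (applied B -> b)
  Step 33: a a a a a a a a a b b b b b b B B B  =>  a a a a a a a a a b b b b b b b B B   (applied B -> b)
  Step 34: a a a a a a a a a b b b b b b b B B  =>  a a a a a a a a a b b b b b b b B B B   (applied B -> B B)
  Step 35: a a a a a a a a a b b b b b b b B B B  =>  a a a a a a a a a b b b b b b b b B B   (applied B -> b)
  Step 36: a a a a a a a a a b b b b b b b b B B  =>  a a a a a a a a a b b b b b b b b b B   (applied B -> b)
  Step 37: a a a a a a a a a b b b b b b b b b B  =>  a a a a a a a a a b b b b b b b b b b   (applied B -> b)
Final yield: a a a a a a a a a b b b b b b b b b b
Total rewrite steps: 37

37


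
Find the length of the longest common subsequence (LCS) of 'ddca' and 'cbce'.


DP table for LCS of 'ddca' and 'cbce':
       c  b  c  e
    0  0  0  0  0
  d 0  0  0  0  0
  d 0  0  0  0  0
  c 0  1  1  1  1
  a 0  1  1  1  1
LCS: 'c'
LCS length = 1

1


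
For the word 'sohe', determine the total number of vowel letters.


Scanning each character of 'sohe':
  Position 1: 's' -> consonant (running count: 0)
  Position 2: 'o' -> vowel (running count: 1)
  Position 3: 'h' -> consonant (running count: 1)
  Position 4: 'e' -> vowel (running count: 2)
Total vowels: 2

2


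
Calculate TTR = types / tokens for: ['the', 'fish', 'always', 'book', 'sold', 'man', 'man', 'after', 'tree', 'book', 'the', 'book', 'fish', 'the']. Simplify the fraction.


Tokens: 14
Unique types: ('after', 'always', 'book', 'fish', 'man', 'sold', 'the', 'tree') = 8
TTR = 8/14
Simplify: divide both by 2 -> 4/7
TTR = 4/7

4/7


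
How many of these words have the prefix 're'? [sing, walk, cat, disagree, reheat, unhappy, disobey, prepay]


Checking each word for prefix 're':
  'sing' -> no (count: 0)
  'walk' -> no (count: 0)
  'cat' -> no (count: 0)
  'disagree' -> no (count: 0)
  'reheat' -> YES, starts with 're' (count: 1)
  'unhappy' -> no (count: 1)
  'disobey' -> no (count: 1)
  'prepay' -> no (count: 1)
Total with prefix 're': 1

1


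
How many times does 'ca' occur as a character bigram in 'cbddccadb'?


Scanning 'cbddccadb' for bigram 'ca':
  Position 0: 'cb' -> no
  Position 1: 'bd' -> no
  Position 2: 'dd' -> no
  Position 3: 'dc' -> no
  Position 4: 'cc' -> no
  Position 5: 'ca' -> MATCH
  Position 6: 'ad' -> no
  Position 7: 'db' -> no
Total matches: 1

1


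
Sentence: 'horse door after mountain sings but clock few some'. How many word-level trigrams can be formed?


Word trigrams from [9] words:
  Trigram 1: (horse door after)
  Trigram 2: (door after mountain)
  Trigram 3: (after mountain sings)
  Trigram 4: (mountain sings but)
  Trigram 5: (sings but clock)
  Trigram 6: (but clock few)
  Trigram 7: (clock few some)
Total word trigrams: 9 - 2 = 7

7


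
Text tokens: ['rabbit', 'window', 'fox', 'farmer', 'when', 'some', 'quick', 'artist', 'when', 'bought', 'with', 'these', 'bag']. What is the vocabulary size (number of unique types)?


Listing all tokens and tracking unique types:
  Token 1: 'rabbit' -> NEW (unique so far: 1)
  Token 2: 'window' -> NEW (unique so far: 2)
  Token 3: 'fox' -> NEW (unique so far: 3)
  Token 4: 'farmer' -> NEW (unique so far: 4)
  Token 5: 'when' -> NEW (unique so far: 5)
  Token 6: 'some' -> NEW (unique so far: 6)
  Token 7: 'quick' -> NEW (unique so far: 7)
  Token 8: 'artist' -> NEW (unique so far: 8)
  Token 9: 'when' -> duplicate (unique so far: 8)
  Token 10: 'bought' -> NEW (unique so far: 9)
  Token 11: 'with' -> NEW (unique so far: 10)
  Token 12: 'these' -> NEW (unique so far: 11)
  Token 13: 'bag' -> NEW (unique so far: 12)
Unique types: ('artist', 'bag', 'bought', 'farmer', 'fox', 'quick', 'rabbit', 'some', 'these', 'when', 'window', 'with')
Vocabulary size: 12

12


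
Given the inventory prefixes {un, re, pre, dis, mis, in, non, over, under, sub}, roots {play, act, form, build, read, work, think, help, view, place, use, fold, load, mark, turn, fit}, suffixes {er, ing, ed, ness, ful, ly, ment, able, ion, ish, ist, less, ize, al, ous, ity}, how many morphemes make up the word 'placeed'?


Segmenting 'placeed' against the inventory:
  'place' -> root (morpheme 1)
  'ed' -> suffix (morpheme 2)
Total morphemes: 2

2


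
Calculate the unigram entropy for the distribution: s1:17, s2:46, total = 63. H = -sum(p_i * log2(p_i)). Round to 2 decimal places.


Computing entropy H = -sum(p_i * log2(p_i)):
  s1: p = 17/63 = 0.2698, -p*log2(p) = 0.5100
  s2: p = 46/63 = 0.7302, -p*log2(p) = 0.3313
H = sum of terms = 0.8413
Rounded to 2 decimals: 0.84

0.84


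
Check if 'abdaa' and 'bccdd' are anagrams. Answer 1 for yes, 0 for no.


Sort characters of 'abdaa': 'aaabd'
Sort characters of 'bccdd': 'bccdd'
Sorted forms differ -> they are NOT anagrams
Result: 0

0


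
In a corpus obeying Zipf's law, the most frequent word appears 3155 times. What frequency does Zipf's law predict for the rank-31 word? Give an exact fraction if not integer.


Zipf's law: freq(rank) = f1 / rank
f1 = 3155, rank = 31
freq = 3155 / 31
GCD(3155, 31) = 1
Simplified: 3155/31

3155/31


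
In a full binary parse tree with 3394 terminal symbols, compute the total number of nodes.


Leaf nodes (terminals): 3394
Internal nodes = n - 1 = 3394 - 1 = 3393
Total = leaves + internal = 3394 + 3393 = 6787

6787


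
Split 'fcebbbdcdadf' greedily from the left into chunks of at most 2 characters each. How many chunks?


'fcebbbdcdadf' has 12 characters.
Chunking with max size 2:
  Chunk 1: 'fc' (positions 0-1)
  Chunk 2: 'eb' (positions 2-3)
  Chunk 3: 'bb' (positions 4-5)
  Chunk 4: 'dc' (positions 6-7)
  Chunk 5: 'da' (positions 8-9)
  Chunk 6: 'df' (positions 10-11)
Total chunks: ceil(12 / 2) = 6

6


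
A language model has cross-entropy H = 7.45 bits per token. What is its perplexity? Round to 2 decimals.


Perplexity formula: PP = 2^H
H = 7.45
PP = 2^7.45
Decompose: 2^7.45 = 2^7 * 2^0.45
2^7 = 128, 2^0.45 ~ 1.3660403
PP ~ 128 * 1.3660403 = 174.8531584
Rounded to 2 decimals: 174.85

174.85


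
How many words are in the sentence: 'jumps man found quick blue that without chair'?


Counting words by splitting on spaces:
  Word 1: 'jumps'
  Word 2: 'man'
  Word 3: 'found'
  Word 4: 'quick'
  Word 5: 'blue'
  Word 6: 'that'
  Word 7: 'without'
  Word 8: 'chair'
Total words: 8

8


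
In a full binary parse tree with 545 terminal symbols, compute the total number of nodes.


Leaf nodes (terminals): 545
Internal nodes = n - 1 = 545 - 1 = 544
Total = leaves + internal = 545 + 544 = 1089

1089


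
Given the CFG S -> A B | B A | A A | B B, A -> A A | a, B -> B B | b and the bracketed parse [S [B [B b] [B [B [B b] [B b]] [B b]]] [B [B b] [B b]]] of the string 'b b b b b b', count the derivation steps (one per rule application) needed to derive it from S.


Every bracketed nonterminal node [X ...] in the tree is produced by exactly one rule application.
Reading the tree off as a leftmost derivation:
  Step 1: S  =>  B B   (applied S -> B B)
  Step 2: B B  =>  B B B   (applied B -> B B)
  Step 3: B B B  =>  b B B   (applied B -> b)
  Step 4: b B B  =>  b B B B   (applied B -> B B)
  Step 5: b B B B  =>  b B B B B   (applied B -> B B)
  Step 6: b B B B B  =>  b b B B B   (applied B -> b)
  Step 7: b b B B B  =>  b b b B B   (applied B -> b)
  Step 8: b b b B B  =>  b b b b B   (applied B -> b)
  Step 9: b b b b B  =>  b b b b B B   (applied B -> B B)
  Step 10: b b b b B B  =>  b b b b b B   (applied B -> b)
  Step 11: b b b b b B  =>  b b b b b b   (applied B -> b)
Final yield: b b b b b b
Total rewrite steps: 11

11


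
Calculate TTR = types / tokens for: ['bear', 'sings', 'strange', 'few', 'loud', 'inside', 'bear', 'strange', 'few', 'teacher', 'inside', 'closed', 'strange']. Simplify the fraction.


Tokens: 13
Unique types: ('bear', 'closed', 'few', 'inside', 'loud', 'sings', 'strange', 'teacher') = 8
TTR = 8/13
Already in lowest terms.

8/13


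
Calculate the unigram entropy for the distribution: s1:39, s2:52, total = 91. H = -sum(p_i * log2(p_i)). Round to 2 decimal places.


Computing entropy H = -sum(p_i * log2(p_i)):
  s1: p = 39/91 = 0.4286, -p*log2(p) = 0.5239
  s2: p = 52/91 = 0.5714, -p*log2(p) = 0.4613
H = sum of terms = 0.9852
Rounded to 2 decimals: 0.99

0.99


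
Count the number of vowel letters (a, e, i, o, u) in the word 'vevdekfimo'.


Scanning each character of 'vevdekfimo':
  Position 1: 'v' -> consonant (running count: 0)
  Position 2: 'e' -> vowel (running count: 1)
  Position 3: 'v' -> consonant (running count: 1)
  Position 4: 'd' -> consonant (running count: 1)
  Position 5: 'e' -> vowel (running count: 2)
  Position 6: 'k' -> consonant (running count: 2)
  Position 7: 'f' -> consonant (running count: 2)
  Position 8: 'i' -> vowel (running count: 3)
  Position 9: 'm' -> consonant (running count: 3)
  Position 10: 'o' -> vowel (running count: 4)
Total vowels: 4

4


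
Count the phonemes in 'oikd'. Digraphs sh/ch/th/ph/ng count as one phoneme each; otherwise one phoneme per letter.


Parsing 'oikd' greedily, digraphs first:
  'o' -> vowel phoneme (phonemes so far: 1)
  'i' -> vowel phoneme (phonemes so far: 2)
  'k' -> consonant phoneme (phonemes so far: 3)
  'd' -> consonant phoneme (phonemes so far: 4)
Total phonemes: 4

4


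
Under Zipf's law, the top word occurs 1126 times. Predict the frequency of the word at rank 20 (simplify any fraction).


Zipf's law: freq(rank) = f1 / rank
f1 = 1126, rank = 20
freq = 1126 / 20
GCD(1126, 20) = 2
Simplified: 563/10

563/10


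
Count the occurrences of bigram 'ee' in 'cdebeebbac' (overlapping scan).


Scanning 'cdebeebbac' for bigram 'ee':
  Position 0: 'cd' -> no
  Position 1: 'de' -> no
  Position 2: 'eb' -> no
  Position 3: 'be' -> no
  Position 4: 'ee' -> MATCH
  Position 5: 'eb' -> no
  Position 6: 'bb' -> no
  Position 7: 'ba' -> no
  Position 8: 'ac' -> no
Total matches: 1

1


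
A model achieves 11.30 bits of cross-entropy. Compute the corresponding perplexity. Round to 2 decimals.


Perplexity formula: PP = 2^H
H = 11.30
PP = 2^11.30
Decompose: 2^11.30 = 2^11 * 2^0.30
2^11 = 2048, 2^0.30 ~ 1.2311444
PP ~ 2048 * 1.2311444 = 2521.3837312
Rounded to 2 decimals: 2521.38

2521.38


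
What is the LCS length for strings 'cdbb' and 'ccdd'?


DP table for LCS of 'cdbb' and 'ccdd':
       c  c  d  d
    0  0  0  0  0
  c 0  1  1  1  1
  d 0  1  1  2  2
  b 0  1  1  2  2
  b 0  1  1  2  2
LCS: 'cd'
LCS length = 2

2


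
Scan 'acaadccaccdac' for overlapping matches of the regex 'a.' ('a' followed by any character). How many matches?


Pattern: a. means 'a' followed by any character.
Scanning 'acaadccaccdac' position-by-position:
  Pos 0: window 'ac' -> MATCH
  Pos 1: window 'ca' -> no
  Pos 2: window 'aa' -> MATCH
  Pos 3: window 'ad' -> MATCH
  Pos 4: window 'dc' -> no
  Pos 5: window 'cc' -> no
  Pos 6: window 'ca' -> no
  Pos 7: window 'ac' -> MATCH
  Pos 8: window 'cc' -> no
  Pos 9: window 'cd' -> no
  Pos 10: window 'da' -> no
  Pos 11: window 'ac' -> MATCH
  Pos 12: window 'c' -> no
Total matches: 5

5


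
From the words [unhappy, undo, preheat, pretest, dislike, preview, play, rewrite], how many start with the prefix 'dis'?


Checking each word for prefix 'dis':
  'unhappy' -> no (count: 0)
  'undo' -> no (count: 0)
  'preheat' -> no (count: 0)
  'pretest' -> no (count: 0)
  'dislike' -> YES, starts with 'dis' (count: 1)
  'preview' -> no (count: 1)
  'play' -> no (count: 1)
  'rewrite' -> no (count: 1)
Total with prefix 'dis': 1

1


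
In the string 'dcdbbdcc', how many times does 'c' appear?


Scanning 'dcdbbdcc' for 'c':
  Position 1: 'c' -> MATCH (count: 1)
  Position 6: 'c' -> MATCH (count: 2)
  Position 7: 'c' -> MATCH (count: 3)
Total occurrences of 'c': 3

3


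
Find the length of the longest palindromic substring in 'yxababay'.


Scanning 'yxababay' for palindromic substrings.
Substring at positions 2-6: 'ababa'.
Check: reverse('ababa') = 'ababa' -> palindrome confirmed.
Neighbouring characters ('x' / 'y') break symmetry, so it cannot extend further.
No longer palindromic substring exists; longest length = 5

5


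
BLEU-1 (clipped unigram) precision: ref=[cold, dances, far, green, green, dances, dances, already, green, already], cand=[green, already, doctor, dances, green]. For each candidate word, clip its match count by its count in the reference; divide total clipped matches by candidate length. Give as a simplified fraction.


Reference word counts: {'already': 2, 'cold': 1, 'dances': 3, 'far': 1, 'green': 3}
Checking each candidate word (with clipping):
  'green' -> in reference (ref count 3, used 1/3) -> match (matches: 1)
  'already' -> in reference (ref count 2, used 1/2) -> match (matches: 2)
  'doctor' -> not in reference -> no match (matches: 2)
  'dances' -> in reference (ref count 3, used 1/3) -> match (matches: 3)
  'green' -> in reference (ref count 3, used 2/3) -> match (matches: 4)
Clipped matches: 4, Candidate length: 5
Precision = 4/5

4/5


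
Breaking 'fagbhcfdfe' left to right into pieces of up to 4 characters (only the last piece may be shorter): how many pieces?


'fagbhcfdfe' has 10 characters.
Chunking with max size 4:
  Chunk 1: 'fagb' (positions 0-3)
  Chunk 2: 'hcfd' (positions 4-7)
  Chunk 3: 'fe' (positions 8-9)
Total chunks: ceil(10 / 4) = 3

3


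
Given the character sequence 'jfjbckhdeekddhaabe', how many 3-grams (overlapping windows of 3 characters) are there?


String 'jfjbckhdeekddhaabe' has length L = 18.
Number of overlapping n-grams = L - n + 1
Substituting: 18 - 3 + 1 = 16

16


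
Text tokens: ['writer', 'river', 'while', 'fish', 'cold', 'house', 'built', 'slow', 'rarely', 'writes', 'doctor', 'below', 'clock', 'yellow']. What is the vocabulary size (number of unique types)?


Listing all tokens and tracking unique types:
  Token 1: 'writer' -> NEW (unique so far: 1)
  Token 2: 'river' -> NEW (unique so far: 2)
  Token 3: 'while' -> NEW (unique so far: 3)
  Token 4: 'fish' -> NEW (unique so far: 4)
  Token 5: 'cold' -> NEW (unique so far: 5)
  Token 6: 'house' -> NEW (unique so far: 6)
  Token 7: 'built' -> NEW (unique so far: 7)
  Token 8: 'slow' -> NEW (unique so far: 8)
  Token 9: 'rarely' -> NEW (unique so far: 9)
  Token 10: 'writes' -> NEW (unique so far: 10)
  Token 11: 'doctor' -> NEW (unique so far: 11)
  Token 12: 'below' -> NEW (unique so far: 12)
  Token 13: 'clock' -> NEW (unique so far: 13)
  Token 14: 'yellow' -> NEW (unique so far: 14)
Unique types: ('below', 'built', 'clock', 'cold', 'doctor', 'fish', 'house', 'rarely', 'river', 'slow', 'while', 'writer', 'writes', 'yellow')
Vocabulary size: 14

14


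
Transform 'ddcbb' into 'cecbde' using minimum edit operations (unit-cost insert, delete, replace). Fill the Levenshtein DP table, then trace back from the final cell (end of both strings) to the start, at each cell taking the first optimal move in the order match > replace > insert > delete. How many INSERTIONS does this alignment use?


Edit distance = 4. Backtracking from cell (5, 6) with preference match > replace > insert > delete,
then listing the resulting alignment 'ddcbb' -> 'cecbde' left to right:
  Step 1: replace d->c
  Step 2: replace d->e
  Step 3: keep 'c'
  Step 4: keep 'b'
  Step 5: insert 'd' [insertion #1]
  Step 6: replace b->e
Total insertions: 1

1


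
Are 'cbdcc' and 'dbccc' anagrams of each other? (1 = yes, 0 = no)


Sort characters of 'cbdcc': 'bcccd'
Sort characters of 'dbccc': 'bcccd'
Sorted forms match -> they ARE anagrams
Result: 1

1


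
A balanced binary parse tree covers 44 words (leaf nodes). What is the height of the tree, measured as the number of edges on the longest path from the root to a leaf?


In a balanced binary tree with n leaves the deepest leaf is ceil(log2(n)) edges below the root.
log2(44) = 5.4594
ceil(5.4594) = 6
height (edges) = 6

6


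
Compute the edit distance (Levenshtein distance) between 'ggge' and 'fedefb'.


Building DP table for s1='ggge' (len 4) and s2='fedefb' (len 6):
       f  e  d  e  f  b
    0  1  2  3  4  5  6
  g 1  1  2  3  4  5  6
  g 2  2  2  3  4  5  6
  g 3  3  3  3  4  5  6
  e 4  4  3  4  3  4  5
Edit distance = dp[4][6] = 5

5


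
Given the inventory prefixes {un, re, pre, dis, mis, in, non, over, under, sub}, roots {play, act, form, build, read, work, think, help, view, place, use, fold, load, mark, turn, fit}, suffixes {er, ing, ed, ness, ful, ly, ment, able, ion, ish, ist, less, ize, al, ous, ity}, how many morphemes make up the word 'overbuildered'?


Segmenting 'overbuildered' against the inventory:
  'over' -> prefix (morpheme 1)
  'build' -> root (morpheme 2)
  'er' -> suffix (morpheme 3)
  'ed' -> suffix (morpheme 4)
Total morphemes: 4

4


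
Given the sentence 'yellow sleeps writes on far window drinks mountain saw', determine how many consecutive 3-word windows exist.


Word trigrams from [9] words:
  Trigram 1: (yellow sleeps writes)
  Trigram 2: (sleeps writes on)
  Trigram 3: (writes on far)
  Trigram 4: (on far window)
  Trigram 5: (far window drinks)
  Trigram 6: (window drinks mountain)
  Trigram 7: (drinks mountain saw)
Total word trigrams: 9 - 2 = 7

7


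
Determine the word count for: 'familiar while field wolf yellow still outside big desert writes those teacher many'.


Counting words by splitting on spaces:
  Word 1: 'familiar'
  Word 2: 'while'
  Word 3: 'field'
  Word 4: 'wolf'
  Word 5: 'yellow'
  Word 6: 'still'
  Word 7: 'outside'
  Word 8: 'big'
  Word 9: 'desert'
  Word 10: 'writes'
  Word 11: 'those'
  Word 12: 'teacher'
  Word 13: 'many'
Total words: 13

13


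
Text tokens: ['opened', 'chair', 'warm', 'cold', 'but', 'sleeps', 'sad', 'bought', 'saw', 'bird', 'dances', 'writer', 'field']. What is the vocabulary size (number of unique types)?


Listing all tokens and tracking unique types:
  Token 1: 'opened' -> NEW (unique so far: 1)
  Token 2: 'chair' -> NEW (unique so far: 2)
  Token 3: 'warm' -> NEW (unique so far: 3)
  Token 4: 'cold' -> NEW (unique so far: 4)
  Token 5: 'but' -> NEW (unique so far: 5)
  Token 6: 'sleeps' -> NEW (unique so far: 6)
  Token 7: 'sad' -> NEW (unique so far: 7)
  Token 8: 'bought' -> NEW (unique so far: 8)
  Token 9: 'saw' -> NEW (unique so far: 9)
  Token 10: 'bird' -> NEW (unique so far: 10)
  Token 11: 'dances' -> NEW (unique so far: 11)
  Token 12: 'writer' -> NEW (unique so far: 12)
  Token 13: 'field' -> NEW (unique so far: 13)
Unique types: ('bird', 'bought', 'but', 'chair', 'cold', 'dances', 'field', 'opened', 'sad', 'saw', 'sleeps', 'warm', 'writer')
Vocabulary size: 13

13


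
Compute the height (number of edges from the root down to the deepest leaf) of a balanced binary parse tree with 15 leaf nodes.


In a balanced binary tree with n leaves the deepest leaf is ceil(log2(n)) edges below the root.
log2(15) = 3.9069
ceil(3.9069) = 4
height (edges) = 4

4


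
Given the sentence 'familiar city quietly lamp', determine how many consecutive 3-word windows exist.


Word trigrams from [4] words:
  Trigram 1: (familiar city quietly)
  Trigram 2: (city quietly lamp)
Total word trigrams: 4 - 2 = 2

2


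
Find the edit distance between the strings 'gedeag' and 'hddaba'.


Building DP table for s1='gedeag' (len 6) and s2='hddaba' (len 6):
       h  d  d  a  b  a
    0  1  2  3  4  5  6
  g 1  1  2  3  4  5  6
  e 2  2  2  3  4  5  6
  d 3  3  2  2  3  4  5
  e 4  4  3  3  3  4  5
  a 5  5  4  4  3  4  4
  g 6  6  5  5  4  4  5
Edit distance = dp[6][6] = 5

5


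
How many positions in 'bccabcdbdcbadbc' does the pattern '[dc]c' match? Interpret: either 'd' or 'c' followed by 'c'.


Pattern: [dc]c means either 'd' or 'c' followed by 'c'.
Scanning 'bccabcdbdcbadbc' position-by-position:
  Pos 0: window 'bc' -> no
  Pos 1: window 'cc' -> MATCH
  Pos 2: window 'ca' -> no
  Pos 3: window 'ab' -> no
  Pos 4: window 'bc' -> no
  Pos 5: window 'cd' -> no
  Pos 6: window 'db' -> no
  Pos 7: window 'bd' -> no
  Pos 8: window 'dc' -> MATCH
  Pos 9: window 'cb' -> no
  Pos 10: window 'ba' -> no
  Pos 11: window 'ad' -> no
  Pos 12: window 'db' -> no
  Pos 13: window 'bc' -> no
  Pos 14: window 'c' -> no
Total matches: 2

2


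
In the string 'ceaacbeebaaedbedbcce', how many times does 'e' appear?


Scanning 'ceaacbeebaaedbedbcce' for 'e':
  Position 1: 'e' -> MATCH (count: 1)
  Position 6: 'e' -> MATCH (count: 2)
  Position 7: 'e' -> MATCH (count: 3)
  Position 11: 'e' -> MATCH (count: 4)
  Position 14: 'e' -> MATCH (count: 5)
  Position 19: 'e' -> MATCH (count: 6)
Total occurrences of 'e': 6

6


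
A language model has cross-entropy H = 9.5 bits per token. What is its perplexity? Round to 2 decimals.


Perplexity formula: PP = 2^H
H = 9.5
PP = 2^9.5
Decompose: 2^9.5 = 2^9 * 2^0.5 = 2^9 * sqrt(2)
2^9 = 512, sqrt(2) ~ 1.4142136
PP ~ 512 * 1.4142136 = 724.0773632
Rounded to 2 decimals: 724.08

724.08


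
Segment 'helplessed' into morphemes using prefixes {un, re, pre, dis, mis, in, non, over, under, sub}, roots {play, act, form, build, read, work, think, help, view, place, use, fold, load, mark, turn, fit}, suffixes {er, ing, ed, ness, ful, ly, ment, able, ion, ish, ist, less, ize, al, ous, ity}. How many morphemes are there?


Segmenting 'helplessed' against the inventory:
  'help' -> root (morpheme 1)
  'less' -> suffix (morpheme 2)
  'ed' -> suffix (morpheme 3)
Total morphemes: 3

3


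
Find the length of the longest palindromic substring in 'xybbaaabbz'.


Scanning 'xybbaaabbz' for palindromic substrings.
Substring at positions 2-8: 'bbaaabb'.
Check: reverse('bbaaabb') = 'bbaaabb' -> palindrome confirmed.
Neighbouring characters ('y' / 'z') break symmetry, so it cannot extend further.
No longer palindromic substring exists; longest length = 7

7


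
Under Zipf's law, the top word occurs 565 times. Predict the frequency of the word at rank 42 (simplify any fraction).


Zipf's law: freq(rank) = f1 / rank
f1 = 565, rank = 42
freq = 565 / 42
GCD(565, 42) = 1
Simplified: 565/42

565/42


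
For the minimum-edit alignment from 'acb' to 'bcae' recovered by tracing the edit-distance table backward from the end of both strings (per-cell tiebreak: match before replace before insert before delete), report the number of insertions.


Edit distance = 3. Backtracking from cell (3, 4) with preference match > replace > insert > delete,
then listing the resulting alignment 'acb' -> 'bcae' left to right:
  Step 1: replace a->b
  Step 2: keep 'c'
  Step 3: insert 'a' [insertion #1]
  Step 4: replace b->e
Total insertions: 1

1


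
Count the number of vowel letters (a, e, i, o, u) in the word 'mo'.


Scanning each character of 'mo':
  Position 1: 'm' -> consonant (running count: 0)
  Position 2: 'o' -> vowel (running count: 1)
Total vowels: 1

1


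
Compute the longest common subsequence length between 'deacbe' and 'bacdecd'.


DP table for LCS of 'deacbe' and 'bacdecd':
       b  a  c  d  e  c  d
    0  0  0  0  0  0  0  0
  d 0  0  0  0  1  1  1  1
  e 0  0  0  0  1  2  2  2
  a 0  0  1  1  1  2  2  2
  c 0  0  1  2  2  2  3  3
  b 0  1  1  2  2  2  3  3
  e 0  1  1  2  2  3  3  3
LCS: 'dec'
LCS length = 3

3


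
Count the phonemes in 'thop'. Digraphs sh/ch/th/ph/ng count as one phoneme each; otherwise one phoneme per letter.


Parsing 'thop' greedily, digraphs first:
  'th' -> digraph (1 consonant phoneme) (phonemes so far: 1)
  'o' -> vowel phoneme (phonemes so far: 2)
  'p' -> consonant phoneme (phonemes so far: 3)
Total phonemes: 3

3


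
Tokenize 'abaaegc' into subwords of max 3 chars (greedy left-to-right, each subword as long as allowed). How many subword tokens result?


'abaaegc' has 7 characters.
Chunking with max size 3:
  Chunk 1: 'aba' (positions 0-2)
  Chunk 2: 'aeg' (positions 3-5)
  Chunk 3: 'c' (positions 6-6)
Total chunks: ceil(7 / 3) = 3

3


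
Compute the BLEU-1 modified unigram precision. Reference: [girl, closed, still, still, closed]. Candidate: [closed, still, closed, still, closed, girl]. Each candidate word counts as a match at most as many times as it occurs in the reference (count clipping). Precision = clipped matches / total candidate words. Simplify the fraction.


Reference word counts: {'closed': 2, 'girl': 1, 'still': 2}
Checking each candidate word (with clipping):
  'closed' -> in reference (ref count 2, used 1/2) -> match (matches: 1)
  'still' -> in reference (ref count 2, used 1/2) -> match (matches: 2)
  'closed' -> in reference (ref count 2, used 2/2) -> match (matches: 3)
  'still' -> in reference (ref count 2, used 2/2) -> match (matches: 4)
  'closed' -> ref count 2 already used up (2/2) -> clipped, no match (matches: 4)
  'girl' -> in reference (ref count 1, used 1/1) -> match (matches: 5)
Clipped matches: 5, Candidate length: 6
Precision = 5/6

5/6


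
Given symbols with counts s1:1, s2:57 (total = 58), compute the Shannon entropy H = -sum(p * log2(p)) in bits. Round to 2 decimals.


Computing entropy H = -sum(p_i * log2(p_i)):
  s1: p = 1/58 = 0.0172, -p*log2(p) = 0.1010
  s2: p = 57/58 = 0.9828, -p*log2(p) = 0.0247
H = sum of terms = 0.1257
Rounded to 2 decimals: 0.13

0.13


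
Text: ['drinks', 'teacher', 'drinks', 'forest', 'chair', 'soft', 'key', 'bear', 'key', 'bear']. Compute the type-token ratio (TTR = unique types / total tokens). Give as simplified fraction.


Tokens: 10
Unique types: ('bear', 'chair', 'drinks', 'forest', 'key', 'soft', 'teacher') = 7
TTR = 7/10
Already in lowest terms.

7/10


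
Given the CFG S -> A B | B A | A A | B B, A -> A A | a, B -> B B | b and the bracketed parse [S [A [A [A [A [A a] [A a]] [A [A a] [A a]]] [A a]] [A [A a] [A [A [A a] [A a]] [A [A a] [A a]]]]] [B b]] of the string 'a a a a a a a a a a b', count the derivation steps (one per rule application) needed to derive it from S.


Every bracketed nonterminal node [X ...] in the tree is produced by exactly one rule application.
Reading the tree off as a leftmost derivation:
  Step 1: S  =>  A B   (applied S -> A B)
  Step 2: A B  =>  A A B   (applied A -> A A)
  Step 3: A A B  =>  A A A B   (applied A -> A A)
  Step 4: A A A B  =>  A A A A B   (applied A -> A A)
  Step 5: A A A A B  =>  A A A A A B   (applied A -> A A)
  Step 6: A A A A A B  =>  a A A A A B   (applied A -> a)
  Step 7: a A A A A B  =>  a a A A A B   (applied A -> a)
  Step 8: a a A A A B  =>  a a A A A A B   (applied A -> A A)
  Step 9: a a A A A A B  =>  a a a A A A B   (applied A -> a)
  Step 10: a a a A A A B  =>  a a a a A A B   (applied A -> a)
  Step 11: a a a a A A B  =>  a a a a a A B   (applied A -> a)
  Step 12: a a a a a A B  =>  a a a a a A A B   (applied A -> A A)
  Step 13: a a a a a A A B  =>  a a a a a a A B   (applied A -> a)
  Step 14: a a a a a a A B  =>  a a a a a a A A B   (applied A -> A A)
  Step 15: a a a a a a A A B  =>  a a a a a a A A A B   (applied A -> A A)
  Step 16: a a a a a a A A A B  =>  a a a a a a a A A B   (applied A -> a)
  Step 17: a a a a a a a A A B  =>  a a a a a a a a A B   (applied A -> a)
  Step 18: a a a a a a a a A B  =>  a a a a a a a a A A B   (applied A -> A A)
  Step 19: a a a a a a a a A A B  =>  a a a a a a a a a A B   (applied A -> a)
  Step 20: a a a a a a a a a A B  =>  a a a a a a a a a a B   (applied A -> a)
  Step 21: a a a a a a a a a a B  =>  a a a a a a a a a a b   (applied B -> b)
Final yield: a a a a a a a a a a b
Total rewrite steps: 21

21


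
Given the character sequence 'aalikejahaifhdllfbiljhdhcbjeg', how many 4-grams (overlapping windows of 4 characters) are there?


String 'aalikejahaifhdllfbiljhdhcbjeg' has length L = 29.
Number of overlapping n-grams = L - n + 1
Substituting: 29 - 4 + 1 = 26

26


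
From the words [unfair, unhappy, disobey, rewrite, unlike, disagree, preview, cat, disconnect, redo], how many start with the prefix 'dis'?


Checking each word for prefix 'dis':
  'unfair' -> no (count: 0)
  'unhappy' -> no (count: 0)
  'disobey' -> YES, starts with 'dis' (count: 1)
  'rewrite' -> no (count: 1)
  'unlike' -> no (count: 1)
  'disagree' -> YES, starts with 'dis' (count: 2)
  'preview' -> no (count: 2)
  'cat' -> no (count: 2)
  'disconnect' -> YES, starts with 'dis' (count: 3)
  'redo' -> no (count: 3)
Total with prefix 'dis': 3

3


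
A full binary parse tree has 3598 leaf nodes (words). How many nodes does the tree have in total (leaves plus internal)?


Leaf nodes (terminals): 3598
Internal nodes = n - 1 = 3598 - 1 = 3597
Total = leaves + internal = 3598 + 3597 = 7195

7195


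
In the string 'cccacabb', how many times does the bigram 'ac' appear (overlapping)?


Scanning 'cccacabb' for bigram 'ac':
  Position 0: 'cc' -> no
  Position 1: 'cc' -> no
  Position 2: 'ca' -> no
  Position 3: 'ac' -> MATCH
  Position 4: 'ca' -> no
  Position 5: 'ab' -> no
  Position 6: 'bb' -> no
Total matches: 1

1


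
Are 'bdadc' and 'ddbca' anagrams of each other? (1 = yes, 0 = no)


Sort characters of 'bdadc': 'abcdd'
Sort characters of 'ddbca': 'abcdd'
Sorted forms match -> they ARE anagrams
Result: 1

1


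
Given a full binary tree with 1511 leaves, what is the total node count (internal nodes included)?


Leaf nodes (terminals): 1511
Internal nodes = n - 1 = 1511 - 1 = 1510
Total = leaves + internal = 1511 + 1510 = 3021

3021


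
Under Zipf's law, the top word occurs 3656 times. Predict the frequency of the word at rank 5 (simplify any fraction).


Zipf's law: freq(rank) = f1 / rank
f1 = 3656, rank = 5
freq = 3656 / 5
GCD(3656, 5) = 1
Simplified: 3656/5

3656/5


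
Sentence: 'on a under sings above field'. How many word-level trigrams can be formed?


Word trigrams from [6] words:
  Trigram 1: (on a under)
  Trigram 2: (a under sings)
  Trigram 3: (under sings above)
  Trigram 4: (sings above field)
Total word trigrams: 6 - 2 = 4

4


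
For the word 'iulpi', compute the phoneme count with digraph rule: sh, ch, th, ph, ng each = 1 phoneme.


Parsing 'iulpi' greedily, digraphs first:
  'i' -> vowel phoneme (phonemes so far: 1)
  'u' -> vowel phoneme (phonemes so far: 2)
  'l' -> consonant phoneme (phonemes so far: 3)
  'p' -> consonant phoneme (phonemes so far: 4)
  'i' -> vowel phoneme (phonemes so far: 5)
Total phonemes: 5

5


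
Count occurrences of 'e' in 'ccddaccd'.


Scanning 'ccddaccd' for 'e':
  No matches found.
Total occurrences of 'e': 0

0


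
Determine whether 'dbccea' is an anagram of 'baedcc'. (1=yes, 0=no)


Sort characters of 'dbccea': 'abccde'
Sort characters of 'baedcc': 'abccde'
Sorted forms match -> they ARE anagrams
Result: 1

1


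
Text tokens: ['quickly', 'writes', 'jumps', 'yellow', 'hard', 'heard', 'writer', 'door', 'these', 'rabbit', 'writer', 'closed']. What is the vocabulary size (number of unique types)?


Listing all tokens and tracking unique types:
  Token 1: 'quickly' -> NEW (unique so far: 1)
  Token 2: 'writes' -> NEW (unique so far: 2)
  Token 3: 'jumps' -> NEW (unique so far: 3)
  Token 4: 'yellow' -> NEW (unique so far: 4)
  Token 5: 'hard' -> NEW (unique so far: 5)
  Token 6: 'heard' -> NEW (unique so far: 6)
  Token 7: 'writer' -> NEW (unique so far: 7)
  Token 8: 'door' -> NEW (unique so far: 8)
  Token 9: 'these' -> NEW (unique so far: 9)
  Token 10: 'rabbit' -> NEW (unique so far: 10)
  Token 11: 'writer' -> duplicate (unique so far: 10)
  Token 12: 'closed' -> NEW (unique so far: 11)
Unique types: ('closed', 'door', 'hard', 'heard', 'jumps', 'quickly', 'rabbit', 'these', 'writer', 'writes', 'yellow')
Vocabulary size: 11

11


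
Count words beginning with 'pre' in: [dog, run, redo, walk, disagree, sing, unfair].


Checking each word for prefix 'pre':
  'dog' -> no (count: 0)
  'run' -> no (count: 0)
  'redo' -> no (count: 0)
  'walk' -> no (count: 0)
  'disagree' -> no (count: 0)
  'sing' -> no (count: 0)
  'unfair' -> no (count: 0)
Total with prefix 'pre': 0

0


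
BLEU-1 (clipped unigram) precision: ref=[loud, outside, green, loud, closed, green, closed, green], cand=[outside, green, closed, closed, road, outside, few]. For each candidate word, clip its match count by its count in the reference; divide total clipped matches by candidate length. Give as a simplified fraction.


Reference word counts: {'closed': 2, 'green': 3, 'loud': 2, 'outside': 1}
Checking each candidate word (with clipping):
  'outside' -> in reference (ref count 1, used 1/1) -> match (matches: 1)
  'green' -> in reference (ref count 3, used 1/3) -> match (matches: 2)
  'closed' -> in reference (ref count 2, used 1/2) -> match (matches: 3)
  'closed' -> in reference (ref count 2, used 2/2) -> match (matches: 4)
  'road' -> not in reference -> no match (matches: 4)
  'outside' -> ref count 1 already used up (1/1) -> clipped, no match (matches: 4)
  'few' -> not in reference -> no match (matches: 4)
Clipped matches: 4, Candidate length: 7
Precision = 4/7

4/7


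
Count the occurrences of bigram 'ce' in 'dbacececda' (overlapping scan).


Scanning 'dbacececda' for bigram 'ce':
  Position 0: 'db' -> no
  Position 1: 'ba' -> no
  Position 2: 'ac' -> no
  Position 3: 'ce' -> MATCH
  Position 4: 'ec' -> no
  Position 5: 'ce' -> MATCH
  Position 6: 'ec' -> no
  Position 7: 'cd' -> no
  Position 8: 'da' -> no
Total matches: 2

2


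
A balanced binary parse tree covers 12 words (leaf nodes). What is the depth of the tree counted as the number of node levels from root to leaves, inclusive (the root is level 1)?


In a balanced binary tree with n leaves the deepest leaf is ceil(log2(n)) edges below the root,
so counting node levels inclusive of root and leaves gives ceil(log2(n)) + 1 levels.
log2(12) = 3.5850
ceil(3.5850) = 4
levels = 4 + 1 = 5

5


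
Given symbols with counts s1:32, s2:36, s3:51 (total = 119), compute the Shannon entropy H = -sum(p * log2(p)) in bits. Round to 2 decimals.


Computing entropy H = -sum(p_i * log2(p_i)):
  s1: p = 32/119 = 0.2689, -p*log2(p) = 0.5095
  s2: p = 36/119 = 0.3025, -p*log2(p) = 0.5218
  s3: p = 51/119 = 0.4286, -p*log2(p) = 0.5239
H = sum of terms = 1.5552
Rounded to 2 decimals: 1.56

1.56


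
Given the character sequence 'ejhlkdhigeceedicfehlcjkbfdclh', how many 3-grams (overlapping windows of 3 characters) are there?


String 'ejhlkdhigeceedicfehlcjkbfdclh' has length L = 29.
Number of overlapping n-grams = L - n + 1
Substituting: 29 - 3 + 1 = 27

27


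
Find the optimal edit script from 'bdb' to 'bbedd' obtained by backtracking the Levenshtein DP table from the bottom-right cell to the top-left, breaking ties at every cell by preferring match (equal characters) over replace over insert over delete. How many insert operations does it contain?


Edit distance = 3. Backtracking from cell (3, 5) with preference match > replace > insert > delete,
then listing the resulting alignment 'bdb' -> 'bbedd' left to right:
  Step 1: insert 'b' [insertion #1]
  Step 2: keep 'b'
  Step 3: insert 'e' [insertion #2]
  Step 4: keep 'd'
  Step 5: replace b->d
Total insertions: 2

2


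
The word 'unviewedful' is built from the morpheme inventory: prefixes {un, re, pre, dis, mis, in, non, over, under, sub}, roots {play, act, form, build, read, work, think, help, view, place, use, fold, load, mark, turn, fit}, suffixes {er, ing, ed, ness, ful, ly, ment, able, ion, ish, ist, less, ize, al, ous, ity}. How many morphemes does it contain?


Segmenting 'unviewedful' against the inventory:
  'un' -> prefix (morpheme 1)
  'view' -> root (morpheme 2)
  'ed' -> suffix (morpheme 3)
  'ful' -> suffix (morpheme 4)
Total morphemes: 4

4


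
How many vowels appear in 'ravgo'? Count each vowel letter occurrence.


Scanning each character of 'ravgo':
  Position 1: 'r' -> consonant (running count: 0)
  Position 2: 'a' -> vowel (running count: 1)
  Position 3: 'v' -> consonant (running count: 1)
  Position 4: 'g' -> consonant (running count: 1)
  Position 5: 'o' -> vowel (running count: 2)
Total vowels: 2

2


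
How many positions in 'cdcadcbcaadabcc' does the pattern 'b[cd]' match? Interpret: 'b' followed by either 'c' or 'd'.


Pattern: b[cd] means 'b' followed by either 'c' or 'd'.
Scanning 'cdcadcbcaadabcc' position-by-position:
  Pos 0: window 'cd' -> no
  Pos 1: window 'dc' -> no
  Pos 2: window 'ca' -> no
  Pos 3: window 'ad' -> no
  Pos 4: window 'dc' -> no
  Pos 5: window 'cb' -> no
  Pos 6: window 'bc' -> MATCH
  Pos 7: window 'ca' -> no
  Pos 8: window 'aa' -> no
  Pos 9: window 'ad' -> no
  Pos 10: window 'da' -> no
  Pos 11: window 'ab' -> no
  Pos 12: window 'bc' -> MATCH
  Pos 13: window 'cc' -> no
  Pos 14: window 'c' -> no
Total matches: 2

2


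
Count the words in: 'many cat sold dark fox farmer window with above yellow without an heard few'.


Counting words by splitting on spaces:
  Word 1: 'many'
  Word 2: 'cat'
  Word 3: 'sold'
  Word 4: 'dark'
  Word 5: 'fox'
  Word 6: 'farmer'
  Word 7: 'window'
  Word 8: 'with'
  Word 9: 'above'
  Word 10: 'yellow'
  Word 11: 'without'
  Word 12: 'an'
  Word 13: 'heard'
  Word 14: 'few'
Total words: 14

14
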